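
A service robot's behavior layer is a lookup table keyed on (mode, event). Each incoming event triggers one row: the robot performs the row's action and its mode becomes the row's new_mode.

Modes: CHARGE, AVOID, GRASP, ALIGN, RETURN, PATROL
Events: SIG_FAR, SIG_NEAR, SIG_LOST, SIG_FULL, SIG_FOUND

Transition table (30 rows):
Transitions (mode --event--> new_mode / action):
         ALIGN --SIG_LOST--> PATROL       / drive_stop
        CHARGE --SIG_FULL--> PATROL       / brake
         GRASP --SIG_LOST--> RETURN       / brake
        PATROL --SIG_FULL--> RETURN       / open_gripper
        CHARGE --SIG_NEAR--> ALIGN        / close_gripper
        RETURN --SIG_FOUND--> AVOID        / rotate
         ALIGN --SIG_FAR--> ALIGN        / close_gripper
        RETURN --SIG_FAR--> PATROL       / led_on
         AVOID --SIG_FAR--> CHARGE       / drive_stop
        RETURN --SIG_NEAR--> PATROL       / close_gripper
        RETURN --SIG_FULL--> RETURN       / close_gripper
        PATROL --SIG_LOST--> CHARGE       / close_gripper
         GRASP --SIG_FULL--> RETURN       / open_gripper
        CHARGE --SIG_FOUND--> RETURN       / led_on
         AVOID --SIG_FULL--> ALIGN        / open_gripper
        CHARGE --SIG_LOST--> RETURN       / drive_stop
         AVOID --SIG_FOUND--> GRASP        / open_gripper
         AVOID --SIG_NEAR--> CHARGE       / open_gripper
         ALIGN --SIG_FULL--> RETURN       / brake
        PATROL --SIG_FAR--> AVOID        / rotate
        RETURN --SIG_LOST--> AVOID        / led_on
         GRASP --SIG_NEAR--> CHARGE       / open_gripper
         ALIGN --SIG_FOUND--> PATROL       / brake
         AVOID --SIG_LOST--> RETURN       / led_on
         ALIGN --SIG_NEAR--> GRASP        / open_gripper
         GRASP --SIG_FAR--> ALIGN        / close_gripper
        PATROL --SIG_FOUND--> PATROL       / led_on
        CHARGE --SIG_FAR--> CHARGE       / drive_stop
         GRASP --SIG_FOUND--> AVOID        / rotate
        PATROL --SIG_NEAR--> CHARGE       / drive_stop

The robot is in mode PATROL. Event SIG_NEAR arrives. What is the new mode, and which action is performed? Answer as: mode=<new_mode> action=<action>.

mode=CHARGE action=drive_stop

current mode = PATROL; filter table to that mode:
  (PATROL, SIG_FULL) → (RETURN, open_gripper)
  (PATROL, SIG_LOST) → (CHARGE, close_gripper)
  (PATROL, SIG_FAR) → (AVOID, rotate)
  (PATROL, SIG_FOUND) → (PATROL, led_on)
  (PATROL, SIG_NEAR) → (CHARGE, drive_stop)  ← event matches
event = SIG_NEAR selects (CHARGE, drive_stop)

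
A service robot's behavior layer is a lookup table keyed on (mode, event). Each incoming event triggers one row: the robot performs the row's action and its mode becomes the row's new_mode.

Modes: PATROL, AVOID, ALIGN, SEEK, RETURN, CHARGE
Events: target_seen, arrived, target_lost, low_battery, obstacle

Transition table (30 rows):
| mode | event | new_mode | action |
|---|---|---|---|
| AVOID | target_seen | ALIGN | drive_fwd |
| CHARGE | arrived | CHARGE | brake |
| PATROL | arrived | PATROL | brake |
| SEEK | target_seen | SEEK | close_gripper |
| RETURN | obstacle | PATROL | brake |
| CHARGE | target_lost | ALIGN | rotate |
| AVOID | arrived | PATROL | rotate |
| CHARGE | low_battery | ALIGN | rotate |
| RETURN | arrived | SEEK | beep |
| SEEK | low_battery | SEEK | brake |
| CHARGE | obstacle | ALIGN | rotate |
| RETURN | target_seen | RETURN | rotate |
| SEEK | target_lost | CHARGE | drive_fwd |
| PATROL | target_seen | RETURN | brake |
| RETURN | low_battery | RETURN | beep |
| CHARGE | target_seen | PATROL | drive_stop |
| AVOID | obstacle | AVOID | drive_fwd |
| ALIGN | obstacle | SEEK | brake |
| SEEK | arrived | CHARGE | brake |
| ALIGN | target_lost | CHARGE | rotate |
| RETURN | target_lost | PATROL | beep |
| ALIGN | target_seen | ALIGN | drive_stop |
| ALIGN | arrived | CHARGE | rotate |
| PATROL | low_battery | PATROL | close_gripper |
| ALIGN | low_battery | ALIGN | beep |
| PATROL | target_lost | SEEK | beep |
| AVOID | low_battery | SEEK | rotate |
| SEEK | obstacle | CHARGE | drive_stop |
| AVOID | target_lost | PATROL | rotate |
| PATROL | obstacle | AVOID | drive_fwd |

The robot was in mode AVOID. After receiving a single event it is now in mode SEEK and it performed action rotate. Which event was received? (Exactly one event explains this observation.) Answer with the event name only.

try target_seen: (AVOID, target_seen) → (ALIGN, drive_fwd)
try arrived: (AVOID, arrived) → (PATROL, rotate)
try target_lost: (AVOID, target_lost) → (PATROL, rotate)
try low_battery: (AVOID, low_battery) → (SEEK, rotate)  ← matches
try obstacle: (AVOID, obstacle) → (AVOID, drive_fwd)

low_battery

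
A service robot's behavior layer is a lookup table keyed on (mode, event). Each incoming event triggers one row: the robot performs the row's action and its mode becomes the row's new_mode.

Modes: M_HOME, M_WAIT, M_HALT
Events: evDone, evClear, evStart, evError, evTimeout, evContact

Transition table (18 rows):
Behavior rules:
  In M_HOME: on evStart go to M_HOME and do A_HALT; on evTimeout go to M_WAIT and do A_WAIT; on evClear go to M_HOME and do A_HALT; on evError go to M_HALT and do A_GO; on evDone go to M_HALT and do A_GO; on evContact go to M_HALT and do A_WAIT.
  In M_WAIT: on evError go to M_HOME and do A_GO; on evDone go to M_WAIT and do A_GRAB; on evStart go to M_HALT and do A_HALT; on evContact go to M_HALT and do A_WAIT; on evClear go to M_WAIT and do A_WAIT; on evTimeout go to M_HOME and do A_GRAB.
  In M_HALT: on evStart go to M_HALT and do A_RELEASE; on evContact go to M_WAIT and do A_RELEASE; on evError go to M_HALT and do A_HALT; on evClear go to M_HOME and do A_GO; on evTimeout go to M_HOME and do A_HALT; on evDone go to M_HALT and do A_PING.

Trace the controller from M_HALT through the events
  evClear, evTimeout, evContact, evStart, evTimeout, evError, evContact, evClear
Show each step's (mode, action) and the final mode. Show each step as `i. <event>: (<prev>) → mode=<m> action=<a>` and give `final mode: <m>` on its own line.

1. evClear: (M_HALT) → mode=M_HOME action=A_GO
2. evTimeout: (M_HOME) → mode=M_WAIT action=A_WAIT
3. evContact: (M_WAIT) → mode=M_HALT action=A_WAIT
4. evStart: (M_HALT) → mode=M_HALT action=A_RELEASE
5. evTimeout: (M_HALT) → mode=M_HOME action=A_HALT
6. evError: (M_HOME) → mode=M_HALT action=A_GO
7. evContact: (M_HALT) → mode=M_WAIT action=A_RELEASE
8. evClear: (M_WAIT) → mode=M_WAIT action=A_WAIT

final mode: M_WAIT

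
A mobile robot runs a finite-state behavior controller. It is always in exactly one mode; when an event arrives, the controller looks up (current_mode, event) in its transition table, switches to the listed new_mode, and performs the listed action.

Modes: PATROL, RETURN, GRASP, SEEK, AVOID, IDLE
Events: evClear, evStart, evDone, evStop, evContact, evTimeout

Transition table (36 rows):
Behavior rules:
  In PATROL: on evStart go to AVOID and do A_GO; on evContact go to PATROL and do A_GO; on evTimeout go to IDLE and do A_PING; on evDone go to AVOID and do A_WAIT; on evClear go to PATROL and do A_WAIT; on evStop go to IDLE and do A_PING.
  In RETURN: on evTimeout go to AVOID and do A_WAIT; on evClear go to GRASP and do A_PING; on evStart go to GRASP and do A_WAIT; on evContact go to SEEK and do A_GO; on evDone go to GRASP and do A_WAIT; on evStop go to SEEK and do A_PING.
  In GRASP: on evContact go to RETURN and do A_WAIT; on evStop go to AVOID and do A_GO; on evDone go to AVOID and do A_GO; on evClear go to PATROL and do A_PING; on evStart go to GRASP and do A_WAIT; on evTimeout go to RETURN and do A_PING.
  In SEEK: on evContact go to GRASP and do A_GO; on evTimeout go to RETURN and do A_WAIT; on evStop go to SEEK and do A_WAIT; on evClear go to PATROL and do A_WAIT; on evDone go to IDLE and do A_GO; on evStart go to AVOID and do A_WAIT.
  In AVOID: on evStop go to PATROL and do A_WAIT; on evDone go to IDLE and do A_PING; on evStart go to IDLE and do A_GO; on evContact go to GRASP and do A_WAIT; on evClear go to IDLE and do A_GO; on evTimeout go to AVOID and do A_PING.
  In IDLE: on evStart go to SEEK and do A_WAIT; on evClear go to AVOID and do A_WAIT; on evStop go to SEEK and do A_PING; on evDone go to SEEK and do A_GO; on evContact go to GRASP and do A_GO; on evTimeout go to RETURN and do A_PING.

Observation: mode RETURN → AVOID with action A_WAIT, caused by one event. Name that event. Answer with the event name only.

try evClear: (RETURN, evClear) → (GRASP, A_PING)
try evStart: (RETURN, evStart) → (GRASP, A_WAIT)
try evDone: (RETURN, evDone) → (GRASP, A_WAIT)
try evStop: (RETURN, evStop) → (SEEK, A_PING)
try evContact: (RETURN, evContact) → (SEEK, A_GO)
try evTimeout: (RETURN, evTimeout) → (AVOID, A_WAIT)  ← matches

evTimeout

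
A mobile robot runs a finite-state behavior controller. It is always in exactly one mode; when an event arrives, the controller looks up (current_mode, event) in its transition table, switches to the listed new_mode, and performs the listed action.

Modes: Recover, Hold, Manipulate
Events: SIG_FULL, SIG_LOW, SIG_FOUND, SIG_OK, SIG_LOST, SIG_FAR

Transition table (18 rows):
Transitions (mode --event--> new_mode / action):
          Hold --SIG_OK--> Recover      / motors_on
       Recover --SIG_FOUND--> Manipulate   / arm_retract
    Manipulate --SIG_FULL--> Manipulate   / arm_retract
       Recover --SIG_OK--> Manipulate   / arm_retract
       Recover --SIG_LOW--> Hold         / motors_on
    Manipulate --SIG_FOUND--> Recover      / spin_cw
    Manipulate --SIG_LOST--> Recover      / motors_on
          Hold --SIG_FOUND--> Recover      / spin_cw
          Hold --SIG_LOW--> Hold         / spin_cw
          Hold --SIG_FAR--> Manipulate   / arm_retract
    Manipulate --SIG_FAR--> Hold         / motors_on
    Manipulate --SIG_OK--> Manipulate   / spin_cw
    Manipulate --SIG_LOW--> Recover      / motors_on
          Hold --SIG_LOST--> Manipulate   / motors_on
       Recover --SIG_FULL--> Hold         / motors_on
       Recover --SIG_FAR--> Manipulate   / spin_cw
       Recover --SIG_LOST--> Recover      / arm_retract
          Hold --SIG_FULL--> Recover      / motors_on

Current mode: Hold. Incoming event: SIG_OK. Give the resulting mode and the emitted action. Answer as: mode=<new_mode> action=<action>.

mode=Recover action=motors_on

current mode = Hold; filter table to that mode:
  (Hold, SIG_OK) → (Recover, motors_on)  ← event matches
  (Hold, SIG_FOUND) → (Recover, spin_cw)
  (Hold, SIG_LOW) → (Hold, spin_cw)
  (Hold, SIG_FAR) → (Manipulate, arm_retract)
  (Hold, SIG_LOST) → (Manipulate, motors_on)
  (Hold, SIG_FULL) → (Recover, motors_on)
event = SIG_OK selects (Recover, motors_on)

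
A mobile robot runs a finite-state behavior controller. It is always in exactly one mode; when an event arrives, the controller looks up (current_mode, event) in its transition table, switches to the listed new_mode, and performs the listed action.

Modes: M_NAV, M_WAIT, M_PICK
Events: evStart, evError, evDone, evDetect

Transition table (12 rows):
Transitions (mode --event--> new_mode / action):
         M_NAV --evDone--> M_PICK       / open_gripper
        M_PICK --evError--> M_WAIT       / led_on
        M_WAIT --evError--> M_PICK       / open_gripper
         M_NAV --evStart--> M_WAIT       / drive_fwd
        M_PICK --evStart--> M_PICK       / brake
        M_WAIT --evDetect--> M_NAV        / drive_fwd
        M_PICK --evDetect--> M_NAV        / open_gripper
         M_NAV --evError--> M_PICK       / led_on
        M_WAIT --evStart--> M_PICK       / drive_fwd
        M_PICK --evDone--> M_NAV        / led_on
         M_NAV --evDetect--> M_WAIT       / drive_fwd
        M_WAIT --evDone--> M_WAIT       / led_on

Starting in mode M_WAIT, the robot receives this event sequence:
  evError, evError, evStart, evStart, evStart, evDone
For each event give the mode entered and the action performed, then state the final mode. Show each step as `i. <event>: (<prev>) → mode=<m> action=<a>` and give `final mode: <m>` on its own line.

1. evError: (M_WAIT) → mode=M_PICK action=open_gripper
2. evError: (M_PICK) → mode=M_WAIT action=led_on
3. evStart: (M_WAIT) → mode=M_PICK action=drive_fwd
4. evStart: (M_PICK) → mode=M_PICK action=brake
5. evStart: (M_PICK) → mode=M_PICK action=brake
6. evDone: (M_PICK) → mode=M_NAV action=led_on

final mode: M_NAV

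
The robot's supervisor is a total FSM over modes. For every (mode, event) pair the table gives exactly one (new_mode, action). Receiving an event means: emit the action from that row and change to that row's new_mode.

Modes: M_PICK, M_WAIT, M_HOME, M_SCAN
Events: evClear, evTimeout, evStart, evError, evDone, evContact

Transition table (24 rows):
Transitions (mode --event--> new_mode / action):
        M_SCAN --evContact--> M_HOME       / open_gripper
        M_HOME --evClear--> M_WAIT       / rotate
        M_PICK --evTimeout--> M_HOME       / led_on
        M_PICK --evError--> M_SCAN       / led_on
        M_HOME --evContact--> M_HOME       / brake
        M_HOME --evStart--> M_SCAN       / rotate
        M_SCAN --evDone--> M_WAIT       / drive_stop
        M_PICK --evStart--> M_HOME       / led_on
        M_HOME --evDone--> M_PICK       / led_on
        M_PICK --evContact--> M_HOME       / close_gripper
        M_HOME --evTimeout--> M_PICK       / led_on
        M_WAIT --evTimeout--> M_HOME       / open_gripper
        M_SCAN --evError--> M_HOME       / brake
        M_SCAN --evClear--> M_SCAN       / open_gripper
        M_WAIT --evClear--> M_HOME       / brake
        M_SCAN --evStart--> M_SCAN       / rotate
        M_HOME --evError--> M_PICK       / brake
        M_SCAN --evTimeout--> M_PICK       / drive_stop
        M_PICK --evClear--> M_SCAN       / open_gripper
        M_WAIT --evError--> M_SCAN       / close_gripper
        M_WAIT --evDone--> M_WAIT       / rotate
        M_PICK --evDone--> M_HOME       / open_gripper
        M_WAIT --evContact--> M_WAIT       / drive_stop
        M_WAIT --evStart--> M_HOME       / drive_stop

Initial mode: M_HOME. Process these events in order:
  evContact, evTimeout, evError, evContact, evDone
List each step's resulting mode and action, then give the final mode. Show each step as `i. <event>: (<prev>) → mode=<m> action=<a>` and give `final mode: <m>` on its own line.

final mode: M_PICK

1. evContact: (M_HOME) → mode=M_HOME action=brake
2. evTimeout: (M_HOME) → mode=M_PICK action=led_on
3. evError: (M_PICK) → mode=M_SCAN action=led_on
4. evContact: (M_SCAN) → mode=M_HOME action=open_gripper
5. evDone: (M_HOME) → mode=M_PICK action=led_on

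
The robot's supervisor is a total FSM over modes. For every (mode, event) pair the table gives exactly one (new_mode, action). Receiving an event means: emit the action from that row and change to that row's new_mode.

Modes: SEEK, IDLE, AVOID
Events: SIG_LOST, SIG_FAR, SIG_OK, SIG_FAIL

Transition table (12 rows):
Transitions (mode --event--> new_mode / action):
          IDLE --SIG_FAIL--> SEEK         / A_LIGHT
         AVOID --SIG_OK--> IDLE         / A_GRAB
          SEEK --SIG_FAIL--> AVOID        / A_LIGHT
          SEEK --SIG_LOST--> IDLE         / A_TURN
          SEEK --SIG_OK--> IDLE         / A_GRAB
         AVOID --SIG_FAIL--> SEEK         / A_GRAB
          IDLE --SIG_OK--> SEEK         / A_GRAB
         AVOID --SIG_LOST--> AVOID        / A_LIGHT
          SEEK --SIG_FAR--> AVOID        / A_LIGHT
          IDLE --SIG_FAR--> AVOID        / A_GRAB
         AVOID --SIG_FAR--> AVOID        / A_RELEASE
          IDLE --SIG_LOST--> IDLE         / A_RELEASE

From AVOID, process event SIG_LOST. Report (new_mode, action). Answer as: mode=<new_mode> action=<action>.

current mode = AVOID; filter table to that mode:
  (AVOID, SIG_OK) → (IDLE, A_GRAB)
  (AVOID, SIG_FAIL) → (SEEK, A_GRAB)
  (AVOID, SIG_LOST) → (AVOID, A_LIGHT)  ← event matches
  (AVOID, SIG_FAR) → (AVOID, A_RELEASE)
event = SIG_LOST selects (AVOID, A_LIGHT)

mode=AVOID action=A_LIGHT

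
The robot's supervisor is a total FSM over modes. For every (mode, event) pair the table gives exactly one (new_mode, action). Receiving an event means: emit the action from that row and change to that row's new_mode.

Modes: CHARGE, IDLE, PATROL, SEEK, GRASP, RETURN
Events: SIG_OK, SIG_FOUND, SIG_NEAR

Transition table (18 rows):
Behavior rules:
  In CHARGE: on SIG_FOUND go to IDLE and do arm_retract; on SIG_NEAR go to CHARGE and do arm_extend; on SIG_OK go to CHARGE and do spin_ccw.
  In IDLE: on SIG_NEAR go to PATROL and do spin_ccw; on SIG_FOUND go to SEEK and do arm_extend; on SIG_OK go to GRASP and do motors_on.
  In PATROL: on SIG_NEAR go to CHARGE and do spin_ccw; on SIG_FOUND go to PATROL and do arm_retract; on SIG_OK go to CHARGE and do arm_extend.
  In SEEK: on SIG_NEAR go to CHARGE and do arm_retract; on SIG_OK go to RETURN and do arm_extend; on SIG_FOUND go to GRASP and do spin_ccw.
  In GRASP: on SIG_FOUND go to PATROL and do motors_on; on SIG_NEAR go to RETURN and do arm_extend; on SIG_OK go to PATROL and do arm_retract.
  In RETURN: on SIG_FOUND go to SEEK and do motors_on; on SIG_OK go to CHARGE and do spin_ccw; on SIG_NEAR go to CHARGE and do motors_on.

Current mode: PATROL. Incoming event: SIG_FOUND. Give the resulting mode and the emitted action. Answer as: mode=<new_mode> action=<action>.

current mode = PATROL; filter table to that mode:
  (PATROL, SIG_NEAR) → (CHARGE, spin_ccw)
  (PATROL, SIG_FOUND) → (PATROL, arm_retract)  ← event matches
  (PATROL, SIG_OK) → (CHARGE, arm_extend)
event = SIG_FOUND selects (PATROL, arm_retract)

mode=PATROL action=arm_retract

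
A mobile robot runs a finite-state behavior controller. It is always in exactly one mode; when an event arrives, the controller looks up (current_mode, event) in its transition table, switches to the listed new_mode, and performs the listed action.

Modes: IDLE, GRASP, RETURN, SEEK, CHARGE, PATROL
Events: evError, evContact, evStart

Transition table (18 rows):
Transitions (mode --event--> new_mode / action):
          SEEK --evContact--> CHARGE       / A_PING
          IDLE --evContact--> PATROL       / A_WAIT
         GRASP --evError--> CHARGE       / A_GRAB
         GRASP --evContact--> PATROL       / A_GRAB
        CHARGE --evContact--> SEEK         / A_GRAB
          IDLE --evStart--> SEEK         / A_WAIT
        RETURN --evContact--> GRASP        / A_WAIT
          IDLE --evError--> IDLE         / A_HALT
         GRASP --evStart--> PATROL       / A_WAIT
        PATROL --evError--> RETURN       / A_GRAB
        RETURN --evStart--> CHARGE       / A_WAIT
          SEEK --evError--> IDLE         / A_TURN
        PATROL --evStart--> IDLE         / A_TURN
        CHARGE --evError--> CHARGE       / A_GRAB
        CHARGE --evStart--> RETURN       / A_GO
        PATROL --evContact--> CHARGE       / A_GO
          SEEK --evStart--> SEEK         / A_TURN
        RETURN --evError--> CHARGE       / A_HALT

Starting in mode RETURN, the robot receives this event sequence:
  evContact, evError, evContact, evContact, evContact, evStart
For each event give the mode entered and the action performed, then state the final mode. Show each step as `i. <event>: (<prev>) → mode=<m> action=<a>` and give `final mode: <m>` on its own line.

final mode: SEEK

1. evContact: (RETURN) → mode=GRASP action=A_WAIT
2. evError: (GRASP) → mode=CHARGE action=A_GRAB
3. evContact: (CHARGE) → mode=SEEK action=A_GRAB
4. evContact: (SEEK) → mode=CHARGE action=A_PING
5. evContact: (CHARGE) → mode=SEEK action=A_GRAB
6. evStart: (SEEK) → mode=SEEK action=A_TURN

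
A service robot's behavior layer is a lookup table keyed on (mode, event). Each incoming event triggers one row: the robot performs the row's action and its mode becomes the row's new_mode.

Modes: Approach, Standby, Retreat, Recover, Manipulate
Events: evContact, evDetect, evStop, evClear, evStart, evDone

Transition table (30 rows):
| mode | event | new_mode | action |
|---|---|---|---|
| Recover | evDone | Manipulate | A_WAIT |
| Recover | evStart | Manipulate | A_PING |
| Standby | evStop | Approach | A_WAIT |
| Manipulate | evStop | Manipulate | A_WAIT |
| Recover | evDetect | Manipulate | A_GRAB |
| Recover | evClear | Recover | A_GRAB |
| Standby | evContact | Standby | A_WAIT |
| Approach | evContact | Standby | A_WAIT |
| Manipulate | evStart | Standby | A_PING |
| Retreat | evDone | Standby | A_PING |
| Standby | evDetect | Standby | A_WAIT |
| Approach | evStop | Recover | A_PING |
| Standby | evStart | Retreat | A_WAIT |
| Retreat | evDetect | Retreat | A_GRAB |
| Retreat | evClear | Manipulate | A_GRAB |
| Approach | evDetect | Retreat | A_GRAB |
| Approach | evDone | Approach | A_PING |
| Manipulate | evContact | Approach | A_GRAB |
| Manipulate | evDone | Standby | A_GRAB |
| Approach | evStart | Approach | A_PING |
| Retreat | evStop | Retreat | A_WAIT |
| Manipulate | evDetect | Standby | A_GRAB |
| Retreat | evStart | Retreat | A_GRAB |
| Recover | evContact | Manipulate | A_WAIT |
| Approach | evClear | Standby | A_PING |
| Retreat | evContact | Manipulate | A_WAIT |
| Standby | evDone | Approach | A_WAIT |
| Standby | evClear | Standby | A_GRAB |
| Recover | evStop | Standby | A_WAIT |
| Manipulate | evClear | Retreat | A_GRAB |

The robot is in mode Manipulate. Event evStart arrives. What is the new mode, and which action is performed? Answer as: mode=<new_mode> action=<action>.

current mode = Manipulate; filter table to that mode:
  (Manipulate, evStop) → (Manipulate, A_WAIT)
  (Manipulate, evStart) → (Standby, A_PING)  ← event matches
  (Manipulate, evContact) → (Approach, A_GRAB)
  (Manipulate, evDone) → (Standby, A_GRAB)
  (Manipulate, evDetect) → (Standby, A_GRAB)
  (Manipulate, evClear) → (Retreat, A_GRAB)
event = evStart selects (Standby, A_PING)

mode=Standby action=A_PING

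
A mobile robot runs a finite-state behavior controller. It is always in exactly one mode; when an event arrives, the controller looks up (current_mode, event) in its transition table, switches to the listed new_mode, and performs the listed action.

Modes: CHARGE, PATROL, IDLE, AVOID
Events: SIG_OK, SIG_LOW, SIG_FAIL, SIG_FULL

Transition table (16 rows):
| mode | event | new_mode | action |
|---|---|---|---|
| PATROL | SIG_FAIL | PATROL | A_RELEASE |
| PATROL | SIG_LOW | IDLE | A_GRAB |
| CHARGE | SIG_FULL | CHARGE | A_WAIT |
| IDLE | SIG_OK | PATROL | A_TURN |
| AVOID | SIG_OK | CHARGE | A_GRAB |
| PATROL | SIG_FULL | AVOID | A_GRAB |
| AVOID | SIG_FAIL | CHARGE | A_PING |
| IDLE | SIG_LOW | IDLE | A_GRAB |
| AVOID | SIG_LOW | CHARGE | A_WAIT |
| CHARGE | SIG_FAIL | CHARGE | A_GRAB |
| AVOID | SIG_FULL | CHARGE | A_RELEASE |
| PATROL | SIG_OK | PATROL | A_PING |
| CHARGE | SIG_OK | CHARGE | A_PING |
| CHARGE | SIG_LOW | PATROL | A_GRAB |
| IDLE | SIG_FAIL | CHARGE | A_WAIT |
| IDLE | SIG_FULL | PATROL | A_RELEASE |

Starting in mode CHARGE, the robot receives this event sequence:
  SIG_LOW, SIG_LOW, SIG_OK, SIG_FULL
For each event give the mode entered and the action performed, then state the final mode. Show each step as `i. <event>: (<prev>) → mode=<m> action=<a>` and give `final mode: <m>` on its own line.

final mode: AVOID

1. SIG_LOW: (CHARGE) → mode=PATROL action=A_GRAB
2. SIG_LOW: (PATROL) → mode=IDLE action=A_GRAB
3. SIG_OK: (IDLE) → mode=PATROL action=A_TURN
4. SIG_FULL: (PATROL) → mode=AVOID action=A_GRAB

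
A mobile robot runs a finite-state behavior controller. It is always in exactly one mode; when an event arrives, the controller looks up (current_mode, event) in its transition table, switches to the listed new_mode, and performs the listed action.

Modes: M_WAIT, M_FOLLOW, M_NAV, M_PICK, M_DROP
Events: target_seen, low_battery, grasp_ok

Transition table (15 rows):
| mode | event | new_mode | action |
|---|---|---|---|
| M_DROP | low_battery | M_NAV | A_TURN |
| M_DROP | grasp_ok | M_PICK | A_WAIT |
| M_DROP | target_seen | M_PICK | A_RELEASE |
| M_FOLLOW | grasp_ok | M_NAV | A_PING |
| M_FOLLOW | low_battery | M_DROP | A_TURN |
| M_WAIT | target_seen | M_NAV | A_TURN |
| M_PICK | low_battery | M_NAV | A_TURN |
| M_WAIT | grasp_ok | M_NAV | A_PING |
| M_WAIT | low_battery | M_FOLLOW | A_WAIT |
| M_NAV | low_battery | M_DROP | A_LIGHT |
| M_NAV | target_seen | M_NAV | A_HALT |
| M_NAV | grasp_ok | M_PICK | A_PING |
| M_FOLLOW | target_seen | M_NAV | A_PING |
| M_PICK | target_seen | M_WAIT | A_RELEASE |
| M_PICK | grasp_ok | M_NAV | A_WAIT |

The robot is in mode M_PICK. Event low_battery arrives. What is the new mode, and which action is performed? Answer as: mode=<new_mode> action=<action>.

mode=M_NAV action=A_TURN

current mode = M_PICK; filter table to that mode:
  (M_PICK, low_battery) → (M_NAV, A_TURN)  ← event matches
  (M_PICK, target_seen) → (M_WAIT, A_RELEASE)
  (M_PICK, grasp_ok) → (M_NAV, A_WAIT)
event = low_battery selects (M_NAV, A_TURN)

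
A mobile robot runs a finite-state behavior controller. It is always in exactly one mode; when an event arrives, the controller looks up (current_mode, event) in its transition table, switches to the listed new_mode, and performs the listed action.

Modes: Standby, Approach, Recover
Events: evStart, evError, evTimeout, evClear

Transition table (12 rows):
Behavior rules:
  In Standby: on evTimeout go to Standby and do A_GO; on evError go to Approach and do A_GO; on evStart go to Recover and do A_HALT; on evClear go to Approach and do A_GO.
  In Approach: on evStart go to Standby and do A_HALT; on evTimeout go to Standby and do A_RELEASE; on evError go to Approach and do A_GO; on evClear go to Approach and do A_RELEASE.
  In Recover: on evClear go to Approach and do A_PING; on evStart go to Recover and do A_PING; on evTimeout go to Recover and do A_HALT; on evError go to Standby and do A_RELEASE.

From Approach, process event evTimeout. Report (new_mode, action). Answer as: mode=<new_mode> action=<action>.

mode=Standby action=A_RELEASE

current mode = Approach; filter table to that mode:
  (Approach, evStart) → (Standby, A_HALT)
  (Approach, evTimeout) → (Standby, A_RELEASE)  ← event matches
  (Approach, evError) → (Approach, A_GO)
  (Approach, evClear) → (Approach, A_RELEASE)
event = evTimeout selects (Standby, A_RELEASE)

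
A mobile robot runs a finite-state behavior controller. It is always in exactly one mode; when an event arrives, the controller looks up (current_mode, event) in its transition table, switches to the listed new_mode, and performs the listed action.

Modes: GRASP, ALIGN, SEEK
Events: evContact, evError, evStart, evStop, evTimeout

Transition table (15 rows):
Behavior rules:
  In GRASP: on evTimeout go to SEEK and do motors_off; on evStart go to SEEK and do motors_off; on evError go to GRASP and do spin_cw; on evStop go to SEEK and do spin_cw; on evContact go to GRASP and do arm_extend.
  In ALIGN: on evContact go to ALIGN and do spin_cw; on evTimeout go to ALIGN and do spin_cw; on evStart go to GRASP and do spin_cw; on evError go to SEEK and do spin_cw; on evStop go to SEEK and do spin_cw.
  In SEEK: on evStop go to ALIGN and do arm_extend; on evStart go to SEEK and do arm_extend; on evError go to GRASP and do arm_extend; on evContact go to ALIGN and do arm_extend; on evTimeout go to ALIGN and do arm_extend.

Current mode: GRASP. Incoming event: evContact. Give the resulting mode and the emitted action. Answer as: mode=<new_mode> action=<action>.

mode=GRASP action=arm_extend

current mode = GRASP; filter table to that mode:
  (GRASP, evTimeout) → (SEEK, motors_off)
  (GRASP, evStart) → (SEEK, motors_off)
  (GRASP, evError) → (GRASP, spin_cw)
  (GRASP, evStop) → (SEEK, spin_cw)
  (GRASP, evContact) → (GRASP, arm_extend)  ← event matches
event = evContact selects (GRASP, arm_extend)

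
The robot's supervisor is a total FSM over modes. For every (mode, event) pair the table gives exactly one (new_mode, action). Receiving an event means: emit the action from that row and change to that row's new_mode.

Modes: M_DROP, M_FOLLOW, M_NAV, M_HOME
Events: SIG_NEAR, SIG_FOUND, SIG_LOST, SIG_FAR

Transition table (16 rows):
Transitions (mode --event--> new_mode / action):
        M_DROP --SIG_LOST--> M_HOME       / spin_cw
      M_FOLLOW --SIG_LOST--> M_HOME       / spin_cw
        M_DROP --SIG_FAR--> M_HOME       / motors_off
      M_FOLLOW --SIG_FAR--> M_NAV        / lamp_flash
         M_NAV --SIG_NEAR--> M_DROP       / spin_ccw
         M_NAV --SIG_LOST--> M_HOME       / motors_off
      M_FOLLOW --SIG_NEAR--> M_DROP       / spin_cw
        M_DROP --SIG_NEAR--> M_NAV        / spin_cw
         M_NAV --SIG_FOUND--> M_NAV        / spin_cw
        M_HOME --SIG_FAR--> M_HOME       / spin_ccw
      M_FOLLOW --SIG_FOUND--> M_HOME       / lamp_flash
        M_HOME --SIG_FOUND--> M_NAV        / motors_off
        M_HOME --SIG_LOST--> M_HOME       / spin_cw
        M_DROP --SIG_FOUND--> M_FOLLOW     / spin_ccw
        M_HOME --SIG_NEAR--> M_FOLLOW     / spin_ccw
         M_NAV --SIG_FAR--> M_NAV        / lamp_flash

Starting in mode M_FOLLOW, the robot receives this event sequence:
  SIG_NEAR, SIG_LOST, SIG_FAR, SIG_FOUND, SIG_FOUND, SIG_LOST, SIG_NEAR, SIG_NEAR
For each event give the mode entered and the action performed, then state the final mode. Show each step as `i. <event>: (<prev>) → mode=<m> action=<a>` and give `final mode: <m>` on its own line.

1. SIG_NEAR: (M_FOLLOW) → mode=M_DROP action=spin_cw
2. SIG_LOST: (M_DROP) → mode=M_HOME action=spin_cw
3. SIG_FAR: (M_HOME) → mode=M_HOME action=spin_ccw
4. SIG_FOUND: (M_HOME) → mode=M_NAV action=motors_off
5. SIG_FOUND: (M_NAV) → mode=M_NAV action=spin_cw
6. SIG_LOST: (M_NAV) → mode=M_HOME action=motors_off
7. SIG_NEAR: (M_HOME) → mode=M_FOLLOW action=spin_ccw
8. SIG_NEAR: (M_FOLLOW) → mode=M_DROP action=spin_cw

final mode: M_DROP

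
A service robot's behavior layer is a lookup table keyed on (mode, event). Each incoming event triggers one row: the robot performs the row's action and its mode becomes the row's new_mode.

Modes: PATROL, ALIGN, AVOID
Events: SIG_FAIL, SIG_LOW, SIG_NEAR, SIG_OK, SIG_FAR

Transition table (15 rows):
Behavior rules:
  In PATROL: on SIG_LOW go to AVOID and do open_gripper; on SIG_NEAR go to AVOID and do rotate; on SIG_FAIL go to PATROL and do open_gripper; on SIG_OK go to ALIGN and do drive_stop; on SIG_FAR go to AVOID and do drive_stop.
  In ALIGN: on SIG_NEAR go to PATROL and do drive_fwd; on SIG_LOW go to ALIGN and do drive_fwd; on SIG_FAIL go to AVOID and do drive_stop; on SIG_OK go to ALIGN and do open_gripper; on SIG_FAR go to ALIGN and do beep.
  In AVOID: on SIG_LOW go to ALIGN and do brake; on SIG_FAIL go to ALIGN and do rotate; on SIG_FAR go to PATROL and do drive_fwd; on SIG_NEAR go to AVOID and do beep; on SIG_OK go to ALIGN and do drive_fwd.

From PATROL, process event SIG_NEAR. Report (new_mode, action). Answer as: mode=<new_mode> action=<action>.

mode=AVOID action=rotate

current mode = PATROL; filter table to that mode:
  (PATROL, SIG_LOW) → (AVOID, open_gripper)
  (PATROL, SIG_NEAR) → (AVOID, rotate)  ← event matches
  (PATROL, SIG_FAIL) → (PATROL, open_gripper)
  (PATROL, SIG_OK) → (ALIGN, drive_stop)
  (PATROL, SIG_FAR) → (AVOID, drive_stop)
event = SIG_NEAR selects (AVOID, rotate)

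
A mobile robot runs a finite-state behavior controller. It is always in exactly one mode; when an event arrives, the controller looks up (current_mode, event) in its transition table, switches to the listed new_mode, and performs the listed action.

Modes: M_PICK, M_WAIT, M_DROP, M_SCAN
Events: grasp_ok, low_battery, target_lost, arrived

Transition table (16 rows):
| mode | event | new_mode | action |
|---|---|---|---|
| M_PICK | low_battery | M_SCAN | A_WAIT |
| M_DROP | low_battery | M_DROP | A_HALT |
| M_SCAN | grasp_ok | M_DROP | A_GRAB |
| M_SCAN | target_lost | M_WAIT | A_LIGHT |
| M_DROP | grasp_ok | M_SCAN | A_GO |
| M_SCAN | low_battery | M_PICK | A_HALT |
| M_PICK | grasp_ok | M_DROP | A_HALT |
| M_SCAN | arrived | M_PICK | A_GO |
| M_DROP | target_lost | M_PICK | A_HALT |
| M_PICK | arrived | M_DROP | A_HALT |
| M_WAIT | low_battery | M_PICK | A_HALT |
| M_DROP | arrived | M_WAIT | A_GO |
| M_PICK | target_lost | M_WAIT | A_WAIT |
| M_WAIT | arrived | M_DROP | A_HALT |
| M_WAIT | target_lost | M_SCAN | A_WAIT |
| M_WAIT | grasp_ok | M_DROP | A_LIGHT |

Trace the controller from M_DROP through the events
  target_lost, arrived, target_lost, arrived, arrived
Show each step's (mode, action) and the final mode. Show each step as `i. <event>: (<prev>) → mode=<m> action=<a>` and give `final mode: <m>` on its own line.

final mode: M_WAIT

1. target_lost: (M_DROP) → mode=M_PICK action=A_HALT
2. arrived: (M_PICK) → mode=M_DROP action=A_HALT
3. target_lost: (M_DROP) → mode=M_PICK action=A_HALT
4. arrived: (M_PICK) → mode=M_DROP action=A_HALT
5. arrived: (M_DROP) → mode=M_WAIT action=A_GO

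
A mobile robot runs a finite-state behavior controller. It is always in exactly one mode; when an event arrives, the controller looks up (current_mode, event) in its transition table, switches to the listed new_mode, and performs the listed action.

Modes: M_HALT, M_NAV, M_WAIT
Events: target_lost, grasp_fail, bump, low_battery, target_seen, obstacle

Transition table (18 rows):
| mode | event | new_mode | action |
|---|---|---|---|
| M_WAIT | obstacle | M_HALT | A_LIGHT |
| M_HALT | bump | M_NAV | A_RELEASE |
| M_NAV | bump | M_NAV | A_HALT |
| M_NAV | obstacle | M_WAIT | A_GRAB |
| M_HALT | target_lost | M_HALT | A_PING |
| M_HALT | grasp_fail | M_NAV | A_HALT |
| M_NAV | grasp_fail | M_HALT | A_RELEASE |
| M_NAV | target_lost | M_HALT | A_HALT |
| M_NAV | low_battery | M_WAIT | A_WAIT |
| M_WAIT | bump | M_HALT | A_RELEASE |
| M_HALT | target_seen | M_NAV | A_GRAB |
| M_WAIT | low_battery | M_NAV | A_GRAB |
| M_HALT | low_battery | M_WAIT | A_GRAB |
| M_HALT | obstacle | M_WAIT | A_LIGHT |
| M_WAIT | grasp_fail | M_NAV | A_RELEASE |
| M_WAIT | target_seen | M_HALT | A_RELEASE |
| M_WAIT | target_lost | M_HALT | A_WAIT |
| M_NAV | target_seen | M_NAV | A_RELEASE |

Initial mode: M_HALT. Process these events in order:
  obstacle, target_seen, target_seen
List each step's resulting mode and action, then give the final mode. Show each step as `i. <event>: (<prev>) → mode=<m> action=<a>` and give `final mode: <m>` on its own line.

final mode: M_NAV

1. obstacle: (M_HALT) → mode=M_WAIT action=A_LIGHT
2. target_seen: (M_WAIT) → mode=M_HALT action=A_RELEASE
3. target_seen: (M_HALT) → mode=M_NAV action=A_GRAB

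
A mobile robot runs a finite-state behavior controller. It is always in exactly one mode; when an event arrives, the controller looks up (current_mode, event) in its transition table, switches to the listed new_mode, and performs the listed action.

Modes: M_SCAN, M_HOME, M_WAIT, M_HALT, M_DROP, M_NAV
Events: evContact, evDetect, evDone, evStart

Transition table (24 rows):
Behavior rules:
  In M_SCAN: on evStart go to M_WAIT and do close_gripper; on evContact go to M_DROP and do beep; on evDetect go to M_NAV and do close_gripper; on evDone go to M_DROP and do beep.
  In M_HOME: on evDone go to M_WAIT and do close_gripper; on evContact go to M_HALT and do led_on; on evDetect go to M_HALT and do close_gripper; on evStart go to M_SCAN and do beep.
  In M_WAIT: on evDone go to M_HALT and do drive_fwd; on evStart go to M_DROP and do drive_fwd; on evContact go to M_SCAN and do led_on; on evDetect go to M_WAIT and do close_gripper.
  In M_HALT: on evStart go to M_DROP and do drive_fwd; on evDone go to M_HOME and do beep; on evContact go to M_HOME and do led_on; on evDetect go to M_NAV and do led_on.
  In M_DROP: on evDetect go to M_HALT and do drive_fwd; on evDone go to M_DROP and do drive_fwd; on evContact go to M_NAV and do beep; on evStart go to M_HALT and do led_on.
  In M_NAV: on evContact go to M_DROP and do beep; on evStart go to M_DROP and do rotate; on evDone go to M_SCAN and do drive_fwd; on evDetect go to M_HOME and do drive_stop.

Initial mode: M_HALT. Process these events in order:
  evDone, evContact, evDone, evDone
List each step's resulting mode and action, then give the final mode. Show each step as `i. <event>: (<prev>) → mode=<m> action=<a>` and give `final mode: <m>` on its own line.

final mode: M_WAIT

1. evDone: (M_HALT) → mode=M_HOME action=beep
2. evContact: (M_HOME) → mode=M_HALT action=led_on
3. evDone: (M_HALT) → mode=M_HOME action=beep
4. evDone: (M_HOME) → mode=M_WAIT action=close_gripper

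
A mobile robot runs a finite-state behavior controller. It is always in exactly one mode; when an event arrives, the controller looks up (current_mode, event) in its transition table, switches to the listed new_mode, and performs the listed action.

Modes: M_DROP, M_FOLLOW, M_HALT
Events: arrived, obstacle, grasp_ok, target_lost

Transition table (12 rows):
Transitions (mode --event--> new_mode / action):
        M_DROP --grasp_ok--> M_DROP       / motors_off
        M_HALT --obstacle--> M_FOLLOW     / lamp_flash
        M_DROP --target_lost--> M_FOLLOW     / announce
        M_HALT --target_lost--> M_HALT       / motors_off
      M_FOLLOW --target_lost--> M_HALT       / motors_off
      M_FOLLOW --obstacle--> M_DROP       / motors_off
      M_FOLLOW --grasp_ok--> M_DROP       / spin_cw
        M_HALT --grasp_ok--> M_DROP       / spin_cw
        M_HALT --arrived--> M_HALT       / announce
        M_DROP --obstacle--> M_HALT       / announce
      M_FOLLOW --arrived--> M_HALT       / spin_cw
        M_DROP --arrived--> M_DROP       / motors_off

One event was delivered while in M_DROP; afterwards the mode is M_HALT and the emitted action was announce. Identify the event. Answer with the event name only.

obstacle

try arrived: (M_DROP, arrived) → (M_DROP, motors_off)
try obstacle: (M_DROP, obstacle) → (M_HALT, announce)  ← matches
try grasp_ok: (M_DROP, grasp_ok) → (M_DROP, motors_off)
try target_lost: (M_DROP, target_lost) → (M_FOLLOW, announce)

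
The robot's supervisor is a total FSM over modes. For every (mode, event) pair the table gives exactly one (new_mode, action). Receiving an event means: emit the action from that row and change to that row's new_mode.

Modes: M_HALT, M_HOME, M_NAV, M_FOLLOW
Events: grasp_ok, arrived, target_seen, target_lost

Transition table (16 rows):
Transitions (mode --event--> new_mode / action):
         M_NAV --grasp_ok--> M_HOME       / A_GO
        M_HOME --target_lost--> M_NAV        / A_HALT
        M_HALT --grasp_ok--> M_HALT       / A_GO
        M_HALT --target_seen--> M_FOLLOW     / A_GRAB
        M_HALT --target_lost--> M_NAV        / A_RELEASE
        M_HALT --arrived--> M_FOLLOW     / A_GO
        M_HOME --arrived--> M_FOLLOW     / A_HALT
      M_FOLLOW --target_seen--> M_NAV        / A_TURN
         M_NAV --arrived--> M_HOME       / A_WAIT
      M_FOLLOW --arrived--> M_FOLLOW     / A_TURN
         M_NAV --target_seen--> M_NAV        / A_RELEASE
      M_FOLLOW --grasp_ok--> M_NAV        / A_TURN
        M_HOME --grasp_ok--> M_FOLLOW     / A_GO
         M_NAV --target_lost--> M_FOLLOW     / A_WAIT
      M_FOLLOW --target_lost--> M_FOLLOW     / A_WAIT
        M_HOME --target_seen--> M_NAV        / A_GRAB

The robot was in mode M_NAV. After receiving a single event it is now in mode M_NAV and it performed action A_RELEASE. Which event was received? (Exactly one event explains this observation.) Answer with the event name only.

target_seen

try grasp_ok: (M_NAV, grasp_ok) → (M_HOME, A_GO)
try arrived: (M_NAV, arrived) → (M_HOME, A_WAIT)
try target_seen: (M_NAV, target_seen) → (M_NAV, A_RELEASE)  ← matches
try target_lost: (M_NAV, target_lost) → (M_FOLLOW, A_WAIT)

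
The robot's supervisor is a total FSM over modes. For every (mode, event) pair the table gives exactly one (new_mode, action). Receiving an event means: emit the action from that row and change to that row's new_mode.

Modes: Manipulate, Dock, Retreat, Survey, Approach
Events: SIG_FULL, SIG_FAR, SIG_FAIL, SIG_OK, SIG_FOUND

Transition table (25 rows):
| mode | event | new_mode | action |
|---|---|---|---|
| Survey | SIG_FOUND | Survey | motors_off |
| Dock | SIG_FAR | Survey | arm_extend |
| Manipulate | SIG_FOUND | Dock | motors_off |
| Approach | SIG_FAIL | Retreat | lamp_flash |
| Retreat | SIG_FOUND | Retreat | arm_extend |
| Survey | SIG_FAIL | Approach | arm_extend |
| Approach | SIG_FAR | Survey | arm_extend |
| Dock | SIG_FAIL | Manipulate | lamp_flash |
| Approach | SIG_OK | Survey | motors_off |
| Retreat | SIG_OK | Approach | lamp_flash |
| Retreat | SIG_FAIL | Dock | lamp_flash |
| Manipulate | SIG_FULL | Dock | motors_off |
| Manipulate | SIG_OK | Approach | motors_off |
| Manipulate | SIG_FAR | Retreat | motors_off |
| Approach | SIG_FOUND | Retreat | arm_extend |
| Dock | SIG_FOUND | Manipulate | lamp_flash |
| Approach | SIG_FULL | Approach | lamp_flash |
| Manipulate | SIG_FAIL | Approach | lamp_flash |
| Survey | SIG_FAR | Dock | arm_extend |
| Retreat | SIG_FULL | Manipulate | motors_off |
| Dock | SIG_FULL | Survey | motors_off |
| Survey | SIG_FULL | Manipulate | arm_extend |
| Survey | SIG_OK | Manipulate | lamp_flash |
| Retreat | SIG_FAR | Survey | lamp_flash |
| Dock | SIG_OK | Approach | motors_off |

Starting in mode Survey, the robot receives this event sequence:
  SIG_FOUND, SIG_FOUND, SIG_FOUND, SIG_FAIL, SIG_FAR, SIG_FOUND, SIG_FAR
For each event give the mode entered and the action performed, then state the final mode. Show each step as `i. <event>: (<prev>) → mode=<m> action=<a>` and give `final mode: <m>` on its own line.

1. SIG_FOUND: (Survey) → mode=Survey action=motors_off
2. SIG_FOUND: (Survey) → mode=Survey action=motors_off
3. SIG_FOUND: (Survey) → mode=Survey action=motors_off
4. SIG_FAIL: (Survey) → mode=Approach action=arm_extend
5. SIG_FAR: (Approach) → mode=Survey action=arm_extend
6. SIG_FOUND: (Survey) → mode=Survey action=motors_off
7. SIG_FAR: (Survey) → mode=Dock action=arm_extend

final mode: Dock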